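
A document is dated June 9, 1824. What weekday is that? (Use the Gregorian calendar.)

Doomsday rule: the anchor day for the 1800s is Friday. For year 24: 24÷12 = 2 r 0, and 0÷4 = 0, so 2+0+0 = 2.
Friday + 2 ≡ Sunday — that's 1824's doomsday.
In June the doomsday date is Jun 6.
Jun 9 is 3 days after Jun 6; 3 mod 7 = 3, so Sunday + 3 = Wednesday.

Wednesday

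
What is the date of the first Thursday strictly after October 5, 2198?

October 11, 2198

Oct 5, 2198 is a Friday.
From Friday to the next Thursday is 6 days.
Oct 5, 2198 + 6 = Oct 11, 2198.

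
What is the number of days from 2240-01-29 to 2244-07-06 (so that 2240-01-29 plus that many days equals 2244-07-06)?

Jan 29, 2240 → Jan 29, 2241: 366 days (Feb 29, 2240 is in that span).
Jan 29, 2241 → Jan 29, 2242: 365 days.
Jan 29, 2242 → Jan 29, 2243: 365 days.
Jan 29, 2243 → Jan 29, 2244: 365 days.
Jan 29, 2244 → Feb 29, 2244: 31 days (January has 31).
Feb 29, 2244 → Mar 29, 2244: 29 days (February has 29).
Mar 29, 2244 → Apr 29, 2244: 31 days (March has 31).
Apr 29, 2244 → May 29, 2244: 30 days (April has 30).
May 29, 2244 → Jun 29, 2244: 31 days (May has 31).
Jun 29, 2244 → Jul 6, 2244: 7 days.
Total: 1620 days.

1620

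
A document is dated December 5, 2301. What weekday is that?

Doomsday rule: the anchor day for the 2300s is Wednesday. For year 01: 1÷12 = 0 r 1, and 1÷4 = 0, so 0+1+0 = 1.
Wednesday + 1 ≡ Thursday — that's 2301's doomsday.
In December the doomsday date is Dec 12.
Dec 5 is 7 days before Dec 12; 7 mod 7 = 0, so Thursday − 0 = Thursday.

Thursday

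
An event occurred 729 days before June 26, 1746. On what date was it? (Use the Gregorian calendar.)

June 27, 1744

−365 (one year) → Jun 26, 1745 (364 left).
−26 → May 31, 1745 (end of May, 31 days; 338 left).
−31 → Apr 30, 1745 (end of Apr, 30 days; 307 left).
−30 → Mar 31, 1745 (end of Mar, 31 days; 277 left).
−31 → Feb 28, 1745 (end of Feb, 28 days; 246 left).
−28 → Jan 31, 1745 (end of Jan, 31 days; 218 left).
−31 → Dec 31, 1744 (end of Dec, 31 days; 187 left).
−31 → Nov 30, 1744 (end of Nov, 30 days; 156 left).
−30 → Oct 31, 1744 (end of Oct, 31 days; 126 left).
−31 → Sep 30, 1744 (end of Sep, 30 days; 95 left).
−30 → Aug 31, 1744 (end of Aug, 31 days; 65 left).
−31 → Jul 31, 1744 (end of Jul, 31 days; 34 left).
−31 → Jun 30, 1744 (end of Jun, 30 days; 3 left).
−3 → Jun 27, 1744.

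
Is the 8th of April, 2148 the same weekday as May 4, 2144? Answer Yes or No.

Yes

From May 4, 2144 to Apr 8, 2148 is 1435 days.
1435 mod 7 = 0, so they are the same weekday.
(May 4, 2144 is a Monday; Apr 8, 2148 is a Monday.)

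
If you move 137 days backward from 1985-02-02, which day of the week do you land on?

Tuesday

Feb 2, 1985 is a Saturday.
137 mod 7 = 4, so 137 days before a Saturday is Saturday − 4 = Tuesday.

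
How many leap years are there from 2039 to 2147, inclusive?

Multiples of 4 in [2039,2147]: 27.
Of those, multiples of 100: 1 (not leap unless ÷400).
Multiples of 400: 0.
Leap years = 27 − 1 + 0 = 26.

26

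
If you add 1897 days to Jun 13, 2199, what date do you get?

+365 (one year) → Jun 13, 2200 (1532 left).
+365 (one year) → Jun 13, 2201 (1167 left).
+365 (one year) → Jun 13, 2202 (802 left).
+365 (one year) → Jun 13, 2203 (437 left).
+366 (one year; includes Feb 29, 2204) → Jun 13, 2204 (71 left).
Jun has 30 days: +18 → Jul 1, 2204 (53 left).
Jul has 31 days: +31 → Aug 1, 2204 (22 left).
+22 → Aug 23, 2204.

August 23, 2204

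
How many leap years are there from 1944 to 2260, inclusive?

78

Multiples of 4 in [1944,2260]: 80.
Of those, multiples of 100: 3 (not leap unless ÷400).
Multiples of 400: 1.
Leap years = 80 − 3 + 1 = 78.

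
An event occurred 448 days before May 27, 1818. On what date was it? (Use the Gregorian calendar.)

−365 (one year) → May 27, 1817 (83 left).
−27 → Apr 30, 1817 (end of Apr, 30 days; 56 left).
−30 → Mar 31, 1817 (end of Mar, 31 days; 26 left).
−26 → Mar 5, 1817.

March 5, 1817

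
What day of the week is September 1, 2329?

Sunday

Doomsday rule: the anchor day for the 2300s is Wednesday. For year 29: 29÷12 = 2 r 5, and 5÷4 = 1, so 2+5+1 = 8.
Wednesday + 8 ≡ Thursday — that's 2329's doomsday.
In September the doomsday date is Sep 5.
Sep 1 is 4 days before Sep 5; 4 mod 7 = 4, so Thursday − 4 = Sunday.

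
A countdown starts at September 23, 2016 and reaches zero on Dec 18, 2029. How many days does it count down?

4834

Sep 23, 2016 → Sep 23, 2017: 365 days.
Sep 23, 2017 → Sep 23, 2018: 365 days.
Sep 23, 2018 → Sep 23, 2019: 365 days.
Sep 23, 2019 → Sep 23, 2020: 366 days (Feb 29, 2020 is in that span).
Sep 23, 2020 → Sep 23, 2021: 365 days.
Sep 23, 2021 → Sep 23, 2022: 365 days.
Sep 23, 2022 → Sep 23, 2023: 365 days.
Sep 23, 2023 → Sep 23, 2024: 366 days (Feb 29, 2024 is in that span).
Sep 23, 2024 → Sep 23, 2025: 365 days.
Sep 23, 2025 → Sep 23, 2026: 365 days.
Sep 23, 2026 → Sep 23, 2027: 365 days.
Sep 23, 2027 → Sep 23, 2028: 366 days (Feb 29, 2028 is in that span).
Sep 23, 2028 → Sep 23, 2029: 365 days.
Sep 23, 2029 → Oct 23, 2029: 30 days (September has 30).
Oct 23, 2029 → Nov 23, 2029: 31 days (October has 31).
Nov 23, 2029 → Dec 18, 2029: 25 days.
Total: 4834 days.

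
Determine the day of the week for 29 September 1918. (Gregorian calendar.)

Doomsday rule: the anchor day for the 1900s is Wednesday. For year 18: 18÷12 = 1 r 6, and 6÷4 = 1, so 1+6+1 = 8.
Wednesday + 8 ≡ Thursday — that's 1918's doomsday.
In September the doomsday date is Sep 5.
Sep 29 is 24 days after Sep 5; 24 mod 7 = 3, so Thursday + 3 = Sunday.

Sunday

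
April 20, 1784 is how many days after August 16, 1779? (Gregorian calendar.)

1709

Aug 16, 1779 → Aug 16, 1780: 366 days (Feb 29, 1780 is in that span).
Aug 16, 1780 → Aug 16, 1781: 365 days.
Aug 16, 1781 → Aug 16, 1782: 365 days.
Aug 16, 1782 → Aug 16, 1783: 365 days.
Aug 16, 1783 → Sep 16, 1783: 31 days (August has 31).
Sep 16, 1783 → Oct 16, 1783: 30 days (September has 30).
Oct 16, 1783 → Nov 16, 1783: 31 days (October has 31).
Nov 16, 1783 → Dec 16, 1783: 30 days (November has 30).
Dec 16, 1783 → Jan 16, 1784: 31 days (December has 31).
Jan 16, 1784 → Feb 16, 1784: 31 days (January has 31).
Feb 16, 1784 → Mar 16, 1784: 29 days (February has 29).
Mar 16, 1784 → Apr 16, 1784: 31 days (March has 31).
Apr 16, 1784 → Apr 20, 1784: 4 days.
Total: 1709 days.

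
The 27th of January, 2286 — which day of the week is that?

Wednesday

Doomsday rule: the anchor day for the 2200s is Friday. For year 86: 86÷12 = 7 r 2, and 2÷4 = 0, so 7+2+0 = 9.
Friday + 9 ≡ Sunday — that's 2286's doomsday.
In January the doomsday date is Jan 3 (2286 is not a leap year).
Jan 27 is 24 days after Jan 3; 24 mod 7 = 3, so Sunday + 3 = Wednesday.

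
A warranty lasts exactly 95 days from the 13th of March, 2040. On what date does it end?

June 16, 2040

Mar has 31 days: +19 → Apr 1, 2040 (76 left).
Apr has 30 days: +30 → May 1, 2040 (46 left).
May has 31 days: +31 → Jun 1, 2040 (15 left).
+15 → Jun 16, 2040.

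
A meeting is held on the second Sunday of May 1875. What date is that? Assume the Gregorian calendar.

May 1, 1875 is a Saturday.
The first Sunday is therefore May 2 (1 days later).
The second Sunday is 2 + 1×7 = May 9.

May 9, 1875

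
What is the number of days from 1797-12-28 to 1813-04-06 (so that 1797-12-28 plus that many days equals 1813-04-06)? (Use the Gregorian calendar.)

5577

Dec 28, 1797 → Dec 28, 1798: 365 days.
Dec 28, 1798 → Dec 28, 1799: 365 days.
Dec 28, 1799 → Dec 28, 1800: 365 days.
Dec 28, 1800 → Dec 28, 1801: 365 days.
Dec 28, 1801 → Dec 28, 1802: 365 days.
Dec 28, 1802 → Dec 28, 1803: 365 days.
Dec 28, 1803 → Dec 28, 1804: 366 days (Feb 29, 1804 is in that span).
Dec 28, 1804 → Dec 28, 1805: 365 days.
Dec 28, 1805 → Dec 28, 1806: 365 days.
Dec 28, 1806 → Dec 28, 1807: 365 days.
Dec 28, 1807 → Dec 28, 1808: 366 days (Feb 29, 1808 is in that span).
Dec 28, 1808 → Dec 28, 1809: 365 days.
Dec 28, 1809 → Dec 28, 1810: 365 days.
Dec 28, 1810 → Dec 28, 1811: 365 days.
Dec 28, 1811 → Dec 28, 1812: 366 days (Feb 29, 1812 is in that span).
Dec 28, 1812 → Jan 28, 1813: 31 days (December has 31).
Jan 28, 1813 → Feb 28, 1813: 31 days (January has 31).
Feb 28, 1813 → Mar 28, 1813: 28 days (February has 28).
Mar 28, 1813 → Apr 6, 1813: 9 days.
Total: 5577 days.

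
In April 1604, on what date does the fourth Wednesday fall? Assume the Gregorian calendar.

April 1, 1604 is a Thursday.
The first Wednesday is therefore April 7 (6 days later).
The fourth Wednesday is 7 + 3×7 = April 28.

April 28, 1604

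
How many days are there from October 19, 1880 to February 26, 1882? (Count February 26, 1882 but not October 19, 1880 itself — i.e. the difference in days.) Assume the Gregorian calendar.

Oct 19, 1880 → Oct 19, 1881: 365 days.
Oct 19, 1881 → Nov 19, 1881: 31 days (October has 31).
Nov 19, 1881 → Dec 19, 1881: 30 days (November has 30).
Dec 19, 1881 → Jan 19, 1882: 31 days (December has 31).
Jan 19, 1882 → Feb 19, 1882: 31 days (January has 31).
Feb 19, 1882 → Feb 26, 1882: 7 days.
Total: 495 days.

495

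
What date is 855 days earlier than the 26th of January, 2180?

−365 (one year) → Jan 26, 2179 (490 left).
−365 (one year) → Jan 26, 2178 (125 left).
−26 → Dec 31, 2177 (end of Dec, 31 days; 99 left).
−31 → Nov 30, 2177 (end of Nov, 30 days; 68 left).
−30 → Oct 31, 2177 (end of Oct, 31 days; 38 left).
−31 → Sep 30, 2177 (end of Sep, 30 days; 7 left).
−7 → Sep 23, 2177.

September 23, 2177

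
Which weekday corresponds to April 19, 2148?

Friday

Doomsday rule: the anchor day for the 2100s is Sunday. For year 48: 48÷12 = 4 r 0, and 0÷4 = 0, so 4+0+0 = 4.
Sunday + 4 ≡ Thursday — that's 2148's doomsday.
In April the doomsday date is Apr 4.
Apr 19 is 15 days after Apr 4; 15 mod 7 = 1, so Thursday + 1 = Friday.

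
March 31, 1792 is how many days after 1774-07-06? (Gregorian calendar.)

6478

Jul 6, 1774 → Jul 6, 1775: 365 days.
Jul 6, 1775 → Jul 6, 1776: 366 days (Feb 29, 1776 is in that span).
Jul 6, 1776 → Jul 6, 1777: 365 days.
Jul 6, 1777 → Jul 6, 1778: 365 days.
Jul 6, 1778 → Jul 6, 1779: 365 days.
Jul 6, 1779 → Jul 6, 1780: 366 days (Feb 29, 1780 is in that span).
Jul 6, 1780 → Jul 6, 1781: 365 days.
Jul 6, 1781 → Jul 6, 1782: 365 days.
Jul 6, 1782 → Jul 6, 1783: 365 days.
Jul 6, 1783 → Jul 6, 1784: 366 days (Feb 29, 1784 is in that span).
Jul 6, 1784 → Jul 6, 1785: 365 days.
Jul 6, 1785 → Jul 6, 1786: 365 days.
Jul 6, 1786 → Jul 6, 1787: 365 days.
Jul 6, 1787 → Jul 6, 1788: 366 days (Feb 29, 1788 is in that span).
Jul 6, 1788 → Jul 6, 1789: 365 days.
Jul 6, 1789 → Jul 6, 1790: 365 days.
Jul 6, 1790 → Jul 6, 1791: 365 days.
Jul 6, 1791 → Aug 6, 1791: 31 days (July has 31).
Aug 6, 1791 → Sep 6, 1791: 31 days (August has 31).
Sep 6, 1791 → Oct 6, 1791: 30 days (September has 30).
Oct 6, 1791 → Nov 6, 1791: 31 days (October has 31).
Nov 6, 1791 → Dec 6, 1791: 30 days (November has 30).
Dec 6, 1791 → Jan 6, 1792: 31 days (December has 31).
Jan 6, 1792 → Feb 6, 1792: 31 days (January has 31).
Feb 6, 1792 → Mar 6, 1792: 29 days (February has 29).
Mar 6, 1792 → Mar 31, 1792: 25 days.
Total: 6478 days.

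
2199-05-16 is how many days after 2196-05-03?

1108

May 3, 2196 → May 3, 2197: 365 days.
May 3, 2197 → May 3, 2198: 365 days.
May 3, 2198 → Jun 3, 2198: 31 days (May has 31).
Jun 3, 2198 → Jul 3, 2198: 30 days (June has 30).
Jul 3, 2198 → Aug 3, 2198: 31 days (July has 31).
Aug 3, 2198 → Sep 3, 2198: 31 days (August has 31).
Sep 3, 2198 → Oct 3, 2198: 30 days (September has 30).
Oct 3, 2198 → Nov 3, 2198: 31 days (October has 31).
Nov 3, 2198 → Dec 3, 2198: 30 days (November has 30).
Dec 3, 2198 → Jan 3, 2199: 31 days (December has 31).
Jan 3, 2199 → Feb 3, 2199: 31 days (January has 31).
Feb 3, 2199 → Mar 3, 2199: 28 days (February has 28).
Mar 3, 2199 → Apr 3, 2199: 31 days (March has 31).
Apr 3, 2199 → May 3, 2199: 30 days (April has 30).
May 3, 2199 → May 16, 2199: 13 days.
Total: 1108 days.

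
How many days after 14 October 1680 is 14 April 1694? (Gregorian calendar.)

4930

Oct 14, 1680 → Oct 14, 1681: 365 days.
Oct 14, 1681 → Oct 14, 1682: 365 days.
Oct 14, 1682 → Oct 14, 1683: 365 days.
Oct 14, 1683 → Oct 14, 1684: 366 days (Feb 29, 1684 is in that span).
Oct 14, 1684 → Oct 14, 1685: 365 days.
Oct 14, 1685 → Oct 14, 1686: 365 days.
Oct 14, 1686 → Oct 14, 1687: 365 days.
Oct 14, 1687 → Oct 14, 1688: 366 days (Feb 29, 1688 is in that span).
Oct 14, 1688 → Oct 14, 1689: 365 days.
Oct 14, 1689 → Oct 14, 1690: 365 days.
Oct 14, 1690 → Oct 14, 1691: 365 days.
Oct 14, 1691 → Oct 14, 1692: 366 days (Feb 29, 1692 is in that span).
Oct 14, 1692 → Oct 14, 1693: 365 days.
Oct 14, 1693 → Nov 14, 1693: 31 days (October has 31).
Nov 14, 1693 → Dec 14, 1693: 30 days (November has 30).
Dec 14, 1693 → Jan 14, 1694: 31 days (December has 31).
Jan 14, 1694 → Feb 14, 1694: 31 days (January has 31).
Feb 14, 1694 → Mar 14, 1694: 28 days (February has 28).
Mar 14, 1694 → Apr 14, 1694: 31 days.
Total: 4930 days.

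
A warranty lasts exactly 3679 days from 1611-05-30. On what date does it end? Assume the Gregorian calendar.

+366 (one year; includes Feb 29, 1612) → May 30, 1612 (3313 left).
+365 (one year) → May 30, 1613 (2948 left).
+365 (one year) → May 30, 1614 (2583 left).
+365 (one year) → May 30, 1615 (2218 left).
+366 (one year; includes Feb 29, 1616) → May 30, 1616 (1852 left).
+365 (one year) → May 30, 1617 (1487 left).
+365 (one year) → May 30, 1618 (1122 left).
+365 (one year) → May 30, 1619 (757 left).
+366 (one year; includes Feb 29, 1620) → May 30, 1620 (391 left).
May has 31 days: +2 → Jun 1, 1620 (389 left).
Jun has 30 days: +30 → Jul 1, 1620 (359 left).
Jul has 31 days: +31 → Aug 1, 1620 (328 left).
Aug has 31 days: +31 → Sep 1, 1620 (297 left).
Sep has 30 days: +30 → Oct 1, 1620 (267 left).
Oct has 31 days: +31 → Nov 1, 1620 (236 left).
Nov has 30 days: +30 → Dec 1, 1620 (206 left).
Dec has 31 days: +31 → Jan 1, 1621 (175 left).
Jan has 31 days: +31 → Feb 1, 1621 (144 left).
Feb has 28 days: +28 → Mar 1, 1621 (116 left).
Mar has 31 days: +31 → Apr 1, 1621 (85 left).
Apr has 30 days: +30 → May 1, 1621 (55 left).
May has 31 days: +31 → Jun 1, 1621 (24 left).
+24 → Jun 25, 1621.

June 25, 1621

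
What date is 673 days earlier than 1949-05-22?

July 19, 1947

−365 (one year) → May 22, 1948 (308 left).
−22 → Apr 30, 1948 (end of Apr, 30 days; 286 left).
−30 → Mar 31, 1948 (end of Mar, 31 days; 256 left).
−31 → Feb 29, 1948 (end of Feb, 29 days; 225 left).
−29 → Jan 31, 1948 (end of Jan, 31 days; 196 left).
−31 → Dec 31, 1947 (end of Dec, 31 days; 165 left).
−31 → Nov 30, 1947 (end of Nov, 30 days; 134 left).
−30 → Oct 31, 1947 (end of Oct, 31 days; 104 left).
−31 → Sep 30, 1947 (end of Sep, 30 days; 73 left).
−30 → Aug 31, 1947 (end of Aug, 31 days; 43 left).
−31 → Jul 31, 1947 (end of Jul, 31 days; 12 left).
−12 → Jul 19, 1947.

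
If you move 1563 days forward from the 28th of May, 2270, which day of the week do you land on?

May 28, 2270 is a Saturday.
1563 mod 7 = 2, so 1563 days after a Saturday is Saturday + 2 = Monday.

Monday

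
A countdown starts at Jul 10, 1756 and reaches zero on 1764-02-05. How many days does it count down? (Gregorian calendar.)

2766

Jul 10, 1756 → Jul 10, 1757: 365 days.
Jul 10, 1757 → Jul 10, 1758: 365 days.
Jul 10, 1758 → Jul 10, 1759: 365 days.
Jul 10, 1759 → Jul 10, 1760: 366 days (Feb 29, 1760 is in that span).
Jul 10, 1760 → Jul 10, 1761: 365 days.
Jul 10, 1761 → Jul 10, 1762: 365 days.
Jul 10, 1762 → Jul 10, 1763: 365 days.
Jul 10, 1763 → Aug 10, 1763: 31 days (July has 31).
Aug 10, 1763 → Sep 10, 1763: 31 days (August has 31).
Sep 10, 1763 → Oct 10, 1763: 30 days (September has 30).
Oct 10, 1763 → Nov 10, 1763: 31 days (October has 31).
Nov 10, 1763 → Dec 10, 1763: 30 days (November has 30).
Dec 10, 1763 → Jan 10, 1764: 31 days (December has 31).
Jan 10, 1764 → Feb 5, 1764: 26 days.
Total: 2766 days.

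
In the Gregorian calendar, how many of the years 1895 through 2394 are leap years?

Multiples of 4 in [1895,2394]: 125.
Of those, multiples of 100: 5 (not leap unless ÷400).
Multiples of 400: 1.
Leap years = 125 − 5 + 1 = 121.

121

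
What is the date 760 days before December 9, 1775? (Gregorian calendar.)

−365 (one year) → Dec 9, 1774 (395 left).
−9 → Nov 30, 1774 (end of Nov, 30 days; 386 left).
−30 → Oct 31, 1774 (end of Oct, 31 days; 356 left).
−31 → Sep 30, 1774 (end of Sep, 30 days; 325 left).
−30 → Aug 31, 1774 (end of Aug, 31 days; 295 left).
−31 → Jul 31, 1774 (end of Jul, 31 days; 264 left).
−31 → Jun 30, 1774 (end of Jun, 30 days; 233 left).
−30 → May 31, 1774 (end of May, 31 days; 203 left).
−31 → Apr 30, 1774 (end of Apr, 30 days; 172 left).
−30 → Mar 31, 1774 (end of Mar, 31 days; 142 left).
−31 → Feb 28, 1774 (end of Feb, 28 days; 111 left).
−28 → Jan 31, 1774 (end of Jan, 31 days; 83 left).
−31 → Dec 31, 1773 (end of Dec, 31 days; 52 left).
−31 → Nov 30, 1773 (end of Nov, 30 days; 21 left).
−21 → Nov 9, 1773.

November 9, 1773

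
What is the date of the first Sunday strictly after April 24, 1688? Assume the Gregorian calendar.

April 25, 1688

Apr 24, 1688 is a Saturday.
From Saturday to the next Sunday is 1 day.
Apr 24, 1688 + 1 = Apr 25, 1688.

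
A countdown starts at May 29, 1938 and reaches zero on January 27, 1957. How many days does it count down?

6818

May 29, 1938 → May 29, 1939: 365 days.
May 29, 1939 → May 29, 1940: 366 days (Feb 29, 1940 is in that span).
May 29, 1940 → May 29, 1941: 365 days.
May 29, 1941 → May 29, 1942: 365 days.
May 29, 1942 → May 29, 1943: 365 days.
May 29, 1943 → May 29, 1944: 366 days (Feb 29, 1944 is in that span).
May 29, 1944 → May 29, 1945: 365 days.
May 29, 1945 → May 29, 1946: 365 days.
May 29, 1946 → May 29, 1947: 365 days.
May 29, 1947 → May 29, 1948: 366 days (Feb 29, 1948 is in that span).
May 29, 1948 → May 29, 1949: 365 days.
May 29, 1949 → May 29, 1950: 365 days.
May 29, 1950 → May 29, 1951: 365 days.
May 29, 1951 → May 29, 1952: 366 days (Feb 29, 1952 is in that span).
May 29, 1952 → May 29, 1953: 365 days.
May 29, 1953 → May 29, 1954: 365 days.
May 29, 1954 → May 29, 1955: 365 days.
May 29, 1955 → May 29, 1956: 366 days (Feb 29, 1956 is in that span).
May 29, 1956 → Jun 29, 1956: 31 days (May has 31).
Jun 29, 1956 → Jul 29, 1956: 30 days (June has 30).
Jul 29, 1956 → Aug 29, 1956: 31 days (July has 31).
Aug 29, 1956 → Sep 29, 1956: 31 days (August has 31).
Sep 29, 1956 → Oct 29, 1956: 30 days (September has 30).
Oct 29, 1956 → Nov 29, 1956: 31 days (October has 31).
Nov 29, 1956 → Dec 29, 1956: 30 days (November has 30).
Dec 29, 1956 → Jan 27, 1957: 29 days.
Total: 6818 days.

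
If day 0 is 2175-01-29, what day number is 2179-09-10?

1685

Jan 29, 2175 → Jan 29, 2176: 365 days.
Jan 29, 2176 → Jan 29, 2177: 366 days (Feb 29, 2176 is in that span).
Jan 29, 2177 → Jan 29, 2178: 365 days.
Jan 29, 2178 → Jan 29, 2179: 365 days.
Jan 29, 2179 → Feb 28, 2179: 30 days (January has 31).
Feb 28, 2179 → Mar 28, 2179: 28 days (February has 28).
Mar 28, 2179 → Apr 28, 2179: 31 days (March has 31).
Apr 28, 2179 → May 28, 2179: 30 days (April has 30).
May 28, 2179 → Jun 28, 2179: 31 days (May has 31).
Jun 28, 2179 → Jul 28, 2179: 30 days (June has 30).
Jul 28, 2179 → Aug 28, 2179: 31 days (July has 31).
Aug 28, 2179 → Sep 10, 2179: 13 days.
Total: 1685 days.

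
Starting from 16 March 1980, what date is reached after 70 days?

Mar has 31 days: +16 → Apr 1, 1980 (54 left).
Apr has 30 days: +30 → May 1, 1980 (24 left).
+24 → May 25, 1980.

May 25, 1980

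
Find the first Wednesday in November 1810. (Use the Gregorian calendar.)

November 1, 1810 is a Thursday.
The first Wednesday is therefore November 7 (6 days later).

November 7, 1810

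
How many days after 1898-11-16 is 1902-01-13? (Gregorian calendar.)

Nov 16, 1898 → Nov 16, 1899: 365 days.
Nov 16, 1899 → Nov 16, 1900: 365 days.
Nov 16, 1900 → Nov 16, 1901: 365 days.
Nov 16, 1901 → Dec 16, 1901: 30 days (November has 30).
Dec 16, 1901 → Jan 13, 1902: 28 days.
Total: 1153 days.

1153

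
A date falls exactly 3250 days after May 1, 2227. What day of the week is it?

Thursday

May 1, 2227 is a Tuesday.
3250 mod 7 = 2, so 3250 days after a Tuesday is Tuesday + 2 = Thursday.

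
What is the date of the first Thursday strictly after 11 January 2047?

Jan 11, 2047 is a Friday.
From Friday to the next Thursday is 6 days.
Jan 11, 2047 + 6 = Jan 17, 2047.

January 17, 2047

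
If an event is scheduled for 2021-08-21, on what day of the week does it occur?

Saturday

Doomsday rule: the anchor day for the 2000s is Tuesday. For year 21: 21÷12 = 1 r 9, and 9÷4 = 2, so 1+9+2 = 12.
Tuesday + 12 ≡ Sunday — that's 2021's doomsday.
In August the doomsday date is Aug 8.
Aug 21 is 13 days after Aug 8; 13 mod 7 = 6, so Sunday + 6 = Saturday.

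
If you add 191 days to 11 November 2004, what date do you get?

Nov has 30 days: +20 → Dec 1, 2004 (171 left).
Dec has 31 days: +31 → Jan 1, 2005 (140 left).
Jan has 31 days: +31 → Feb 1, 2005 (109 left).
Feb has 28 days: +28 → Mar 1, 2005 (81 left).
Mar has 31 days: +31 → Apr 1, 2005 (50 left).
Apr has 30 days: +30 → May 1, 2005 (20 left).
+20 → May 21, 2005.

May 21, 2005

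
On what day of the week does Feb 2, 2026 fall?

Monday

Doomsday rule: the anchor day for the 2000s is Tuesday. For year 26: 26÷12 = 2 r 2, and 2÷4 = 0, so 2+2+0 = 4.
Tuesday + 4 ≡ Saturday — that's 2026's doomsday.
In February the doomsday date is Feb 28 (2026 is not a leap year).
Feb 2 is 26 days before Feb 28; 26 mod 7 = 5, so Saturday − 5 = Monday.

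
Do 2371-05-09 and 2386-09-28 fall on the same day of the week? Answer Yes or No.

From May 9, 2371 to Sep 28, 2386 is 5621 days.
5621 mod 7 = 0, so they are the same weekday.
(May 9, 2371 is a Sunday; Sep 28, 2386 is a Sunday.)

Yes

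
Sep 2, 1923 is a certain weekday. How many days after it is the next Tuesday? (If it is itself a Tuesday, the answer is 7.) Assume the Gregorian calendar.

2

Sep 2, 1923 is a Sunday.
From Sunday to the next Tuesday is 2 days.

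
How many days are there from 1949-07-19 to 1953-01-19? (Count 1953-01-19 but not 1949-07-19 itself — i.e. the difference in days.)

1280

Jul 19, 1949 → Jul 19, 1950: 365 days.
Jul 19, 1950 → Jul 19, 1951: 365 days.
Jul 19, 1951 → Jul 19, 1952: 366 days (Feb 29, 1952 is in that span).
Jul 19, 1952 → Aug 19, 1952: 31 days (July has 31).
Aug 19, 1952 → Sep 19, 1952: 31 days (August has 31).
Sep 19, 1952 → Oct 19, 1952: 30 days (September has 30).
Oct 19, 1952 → Nov 19, 1952: 31 days (October has 31).
Nov 19, 1952 → Dec 19, 1952: 30 days (November has 30).
Dec 19, 1952 → Jan 19, 1953: 31 days.
Total: 1280 days.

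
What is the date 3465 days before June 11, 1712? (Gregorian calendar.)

−366 (one year; includes Feb 29, 1712) → Jun 11, 1711 (3099 left).
−365 (one year) → Jun 11, 1710 (2734 left).
−365 (one year) → Jun 11, 1709 (2369 left).
−365 (one year) → Jun 11, 1708 (2004 left).
−366 (one year; includes Feb 29, 1708) → Jun 11, 1707 (1638 left).
−365 (one year) → Jun 11, 1706 (1273 left).
−365 (one year) → Jun 11, 1705 (908 left).
−365 (one year) → Jun 11, 1704 (543 left).
−366 (one year; includes Feb 29, 1704) → Jun 11, 1703 (177 left).
−11 → May 31, 1703 (end of May, 31 days; 166 left).
−31 → Apr 30, 1703 (end of Apr, 30 days; 135 left).
−30 → Mar 31, 1703 (end of Mar, 31 days; 105 left).
−31 → Feb 28, 1703 (end of Feb, 28 days; 74 left).
−28 → Jan 31, 1703 (end of Jan, 31 days; 46 left).
−31 → Dec 31, 1702 (end of Dec, 31 days; 15 left).
−15 → Dec 16, 1702.

December 16, 1702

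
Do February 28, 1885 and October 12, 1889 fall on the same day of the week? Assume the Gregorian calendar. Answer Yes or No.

Yes

From Feb 28, 1885 to Oct 12, 1889 is 1687 days.
1687 mod 7 = 0, so they are the same weekday.
(Feb 28, 1885 is a Saturday; Oct 12, 1889 is a Saturday.)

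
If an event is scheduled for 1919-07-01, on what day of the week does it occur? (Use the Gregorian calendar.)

Doomsday rule: the anchor day for the 1900s is Wednesday. For year 19: 19÷12 = 1 r 7, and 7÷4 = 1, so 1+7+1 = 9.
Wednesday + 9 ≡ Friday — that's 1919's doomsday.
In July the doomsday date is Jul 11.
Jul 1 is 10 days before Jul 11; 10 mod 7 = 3, so Friday − 3 = Tuesday.

Tuesday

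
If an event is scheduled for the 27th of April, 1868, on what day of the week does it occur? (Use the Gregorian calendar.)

Doomsday rule: the anchor day for the 1800s is Friday. For year 68: 68÷12 = 5 r 8, and 8÷4 = 2, so 5+8+2 = 15.
Friday + 15 ≡ Saturday — that's 1868's doomsday.
In April the doomsday date is Apr 4.
Apr 27 is 23 days after Apr 4; 23 mod 7 = 2, so Saturday + 2 = Monday.

Monday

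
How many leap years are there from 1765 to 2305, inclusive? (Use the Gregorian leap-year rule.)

Multiples of 4 in [1765,2305]: 135.
Of those, multiples of 100: 6 (not leap unless ÷400).
Multiples of 400: 1.
Leap years = 135 − 6 + 1 = 130.

130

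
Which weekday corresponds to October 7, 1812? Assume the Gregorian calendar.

Doomsday rule: the anchor day for the 1800s is Friday. For year 12: 12÷12 = 1 r 0, and 0÷4 = 0, so 1+0+0 = 1.
Friday + 1 ≡ Saturday — that's 1812's doomsday.
In October the doomsday date is Oct 10.
Oct 7 is 3 days before Oct 10; 3 mod 7 = 3, so Saturday − 3 = Wednesday.

Wednesday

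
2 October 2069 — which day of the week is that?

Wednesday

Doomsday rule: the anchor day for the 2000s is Tuesday. For year 69: 69÷12 = 5 r 9, and 9÷4 = 2, so 5+9+2 = 16.
Tuesday + 16 ≡ Thursday — that's 2069's doomsday.
In October the doomsday date is Oct 10.
Oct 2 is 8 days before Oct 10; 8 mod 7 = 1, so Thursday − 1 = Wednesday.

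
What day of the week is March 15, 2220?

Doomsday rule: the anchor day for the 2200s is Friday. For year 20: 20÷12 = 1 r 8, and 8÷4 = 2, so 1+8+2 = 11.
Friday + 11 ≡ Tuesday — that's 2220's doomsday.
In March the doomsday date is Mar 14.
Mar 15 is 1 day after Mar 14; 1 mod 7 = 1, so Tuesday + 1 = Wednesday.

Wednesday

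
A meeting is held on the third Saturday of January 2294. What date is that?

January 1, 2294 is a Monday.
The first Saturday is therefore January 6 (5 days later).
The third Saturday is 6 + 2×7 = January 20.

January 20, 2294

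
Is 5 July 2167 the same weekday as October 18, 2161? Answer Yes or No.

Yes

From Oct 18, 2161 to Jul 5, 2167 is 2086 days.
2086 mod 7 = 0, so they are the same weekday.
(Oct 18, 2161 is a Sunday; Jul 5, 2167 is a Sunday.)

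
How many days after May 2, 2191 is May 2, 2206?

May 2, 2191 → May 2, 2192: 366 days (Feb 29, 2192 is in that span).
May 2, 2192 → May 2, 2193: 365 days.
May 2, 2193 → May 2, 2194: 365 days.
May 2, 2194 → May 2, 2195: 365 days.
May 2, 2195 → May 2, 2196: 366 days (Feb 29, 2196 is in that span).
May 2, 2196 → May 2, 2197: 365 days.
May 2, 2197 → May 2, 2198: 365 days.
May 2, 2198 → May 2, 2199: 365 days.
May 2, 2199 → May 2, 2200: 365 days.
May 2, 2200 → May 2, 2201: 365 days.
May 2, 2201 → May 2, 2202: 365 days.
May 2, 2202 → May 2, 2203: 365 days.
May 2, 2203 → May 2, 2204: 366 days (Feb 29, 2204 is in that span).
May 2, 2204 → May 2, 2205: 365 days.
May 2, 2205 → Jun 2, 2205: 31 days (May has 31).
Jun 2, 2205 → Jul 2, 2205: 30 days (June has 30).
Jul 2, 2205 → Aug 2, 2205: 31 days (July has 31).
Aug 2, 2205 → Sep 2, 2205: 31 days (August has 31).
Sep 2, 2205 → Oct 2, 2205: 30 days (September has 30).
Oct 2, 2205 → Nov 2, 2205: 31 days (October has 31).
Nov 2, 2205 → Dec 2, 2205: 30 days (November has 30).
Dec 2, 2205 → Jan 2, 2206: 31 days (December has 31).
Jan 2, 2206 → Feb 2, 2206: 31 days (January has 31).
Feb 2, 2206 → Mar 2, 2206: 28 days (February has 28).
Mar 2, 2206 → Apr 2, 2206: 31 days (March has 31).
Apr 2, 2206 → May 2, 2206: 30 days.
Total: 5478 days.

5478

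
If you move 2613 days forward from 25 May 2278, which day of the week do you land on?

Monday

First find the weekday of May 25, 2278. Doomsday rule: the anchor day for the 2200s is Friday. For year 78: 78÷12 = 6 r 6, and 6÷4 = 1, so 6+6+1 = 13.
Friday + 13 ≡ Thursday — that's 2278's doomsday.
In May the doomsday date is May 9.
May 25 is 16 days after May 9; 16 mod 7 = 2, so Thursday + 2 = Saturday.
2613 mod 7 = 2, so 2613 days after a Saturday is Saturday + 2 = Monday.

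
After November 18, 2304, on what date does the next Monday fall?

Nov 18, 2304 is a Friday.
From Friday to the next Monday is 3 days.
Nov 18, 2304 + 3 = Nov 21, 2304.

November 21, 2304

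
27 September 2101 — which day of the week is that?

Doomsday rule: the anchor day for the 2100s is Sunday. For year 01: 1÷12 = 0 r 1, and 1÷4 = 0, so 0+1+0 = 1.
Sunday + 1 ≡ Monday — that's 2101's doomsday.
In September the doomsday date is Sep 5.
Sep 27 is 22 days after Sep 5; 22 mod 7 = 1, so Monday + 1 = Tuesday.

Tuesday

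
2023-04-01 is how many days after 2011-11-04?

4166

Nov 4, 2011 → Nov 4, 2012: 366 days (Feb 29, 2012 is in that span).
Nov 4, 2012 → Nov 4, 2013: 365 days.
Nov 4, 2013 → Nov 4, 2014: 365 days.
Nov 4, 2014 → Nov 4, 2015: 365 days.
Nov 4, 2015 → Nov 4, 2016: 366 days (Feb 29, 2016 is in that span).
Nov 4, 2016 → Nov 4, 2017: 365 days.
Nov 4, 2017 → Nov 4, 2018: 365 days.
Nov 4, 2018 → Nov 4, 2019: 365 days.
Nov 4, 2019 → Nov 4, 2020: 366 days (Feb 29, 2020 is in that span).
Nov 4, 2020 → Nov 4, 2021: 365 days.
Nov 4, 2021 → Nov 4, 2022: 365 days.
Nov 4, 2022 → Dec 4, 2022: 30 days (November has 30).
Dec 4, 2022 → Jan 4, 2023: 31 days (December has 31).
Jan 4, 2023 → Feb 4, 2023: 31 days (January has 31).
Feb 4, 2023 → Mar 4, 2023: 28 days (February has 28).
Mar 4, 2023 → Apr 1, 2023: 28 days.
Total: 4166 days.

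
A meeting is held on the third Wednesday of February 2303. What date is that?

February 18, 2303

February 1, 2303 is a Sunday.
The first Wednesday is therefore February 4 (3 days later).
The third Wednesday is 4 + 2×7 = February 18.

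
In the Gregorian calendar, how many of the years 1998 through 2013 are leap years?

4

Multiples of 4 in [1998,2013]: 4.
Of those, multiples of 100: 1 (not leap unless ÷400).
Multiples of 400: 1.
Leap years = 4 − 1 + 1 = 4.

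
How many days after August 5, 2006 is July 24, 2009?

1084

Aug 5, 2006 → Aug 5, 2007: 365 days.
Aug 5, 2007 → Aug 5, 2008: 366 days (Feb 29, 2008 is in that span).
Aug 5, 2008 → Sep 5, 2008: 31 days (August has 31).
Sep 5, 2008 → Oct 5, 2008: 30 days (September has 30).
Oct 5, 2008 → Nov 5, 2008: 31 days (October has 31).
Nov 5, 2008 → Dec 5, 2008: 30 days (November has 30).
Dec 5, 2008 → Jan 5, 2009: 31 days (December has 31).
Jan 5, 2009 → Feb 5, 2009: 31 days (January has 31).
Feb 5, 2009 → Mar 5, 2009: 28 days (February has 28).
Mar 5, 2009 → Apr 5, 2009: 31 days (March has 31).
Apr 5, 2009 → May 5, 2009: 30 days (April has 30).
May 5, 2009 → Jun 5, 2009: 31 days (May has 31).
Jun 5, 2009 → Jul 5, 2009: 30 days (June has 30).
Jul 5, 2009 → Jul 24, 2009: 19 days.
Total: 1084 days.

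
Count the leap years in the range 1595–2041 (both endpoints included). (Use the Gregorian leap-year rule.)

109

Multiples of 4 in [1595,2041]: 112.
Of those, multiples of 100: 5 (not leap unless ÷400).
Multiples of 400: 2.
Leap years = 112 − 5 + 2 = 109.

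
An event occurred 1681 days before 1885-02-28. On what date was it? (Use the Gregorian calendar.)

July 23, 1880

−366 (one year; includes Feb 29, 1884) → Feb 28, 1884 (1315 left).
−365 (one year) → Feb 28, 1883 (950 left).
−365 (one year) → Feb 28, 1882 (585 left).
−365 (one year) → Feb 28, 1881 (220 left).
−28 → Jan 31, 1881 (end of Jan, 31 days; 192 left).
−31 → Dec 31, 1880 (end of Dec, 31 days; 161 left).
−31 → Nov 30, 1880 (end of Nov, 30 days; 130 left).
−30 → Oct 31, 1880 (end of Oct, 31 days; 100 left).
−31 → Sep 30, 1880 (end of Sep, 30 days; 69 left).
−30 → Aug 31, 1880 (end of Aug, 31 days; 39 left).
−31 → Jul 31, 1880 (end of Jul, 31 days; 8 left).
−8 → Jul 23, 1880.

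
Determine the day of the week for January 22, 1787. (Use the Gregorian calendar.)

Doomsday rule: the anchor day for the 1700s is Sunday. For year 87: 87÷12 = 7 r 3, and 3÷4 = 0, so 7+3+0 = 10.
Sunday + 10 ≡ Wednesday — that's 1787's doomsday.
In January the doomsday date is Jan 3 (1787 is not a leap year).
Jan 22 is 19 days after Jan 3; 19 mod 7 = 5, so Wednesday + 5 = Monday.

Monday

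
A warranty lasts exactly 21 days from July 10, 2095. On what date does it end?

+21 → Jul 31, 2095.

July 31, 2095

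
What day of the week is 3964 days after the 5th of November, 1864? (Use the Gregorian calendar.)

Monday

Nov 5, 1864 is a Saturday.
3964 mod 7 = 2, so 3964 days after a Saturday is Saturday + 2 = Monday.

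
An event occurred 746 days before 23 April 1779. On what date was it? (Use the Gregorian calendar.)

−365 (one year) → Apr 23, 1778 (381 left).
−23 → Mar 31, 1778 (end of Mar, 31 days; 358 left).
−31 → Feb 28, 1778 (end of Feb, 28 days; 327 left).
−28 → Jan 31, 1778 (end of Jan, 31 days; 299 left).
−31 → Dec 31, 1777 (end of Dec, 31 days; 268 left).
−31 → Nov 30, 1777 (end of Nov, 30 days; 237 left).
−30 → Oct 31, 1777 (end of Oct, 31 days; 207 left).
−31 → Sep 30, 1777 (end of Sep, 30 days; 176 left).
−30 → Aug 31, 1777 (end of Aug, 31 days; 146 left).
−31 → Jul 31, 1777 (end of Jul, 31 days; 115 left).
−31 → Jun 30, 1777 (end of Jun, 30 days; 84 left).
−30 → May 31, 1777 (end of May, 31 days; 54 left).
−31 → Apr 30, 1777 (end of Apr, 30 days; 23 left).
−23 → Apr 7, 1777.

April 7, 1777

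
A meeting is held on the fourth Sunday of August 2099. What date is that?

August 1, 2099 is a Saturday.
The first Sunday is therefore August 2 (1 days later).
The fourth Sunday is 2 + 3×7 = August 23.

August 23, 2099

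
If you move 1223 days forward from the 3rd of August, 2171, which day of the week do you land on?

Thursday

Aug 3, 2171 is a Saturday.
1223 mod 7 = 5, so 1223 days after a Saturday is Saturday + 5 = Thursday.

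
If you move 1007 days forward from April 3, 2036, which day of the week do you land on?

First find the weekday of Apr 3, 2036. Doomsday rule: the anchor day for the 2000s is Tuesday. For year 36: 36÷12 = 3 r 0, and 0÷4 = 0, so 3+0+0 = 3.
Tuesday + 3 ≡ Friday — that's 2036's doomsday.
In April the doomsday date is Apr 4.
Apr 3 is 1 day before Apr 4; 1 mod 7 = 1, so Friday − 1 = Thursday.
1007 mod 7 = 6, so 1007 days after a Thursday is Thursday + 6 = Wednesday.

Wednesday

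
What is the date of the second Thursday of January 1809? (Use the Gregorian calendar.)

January 12, 1809

January 1, 1809 is a Sunday.
The first Thursday is therefore January 5 (4 days later).
The second Thursday is 5 + 1×7 = January 12.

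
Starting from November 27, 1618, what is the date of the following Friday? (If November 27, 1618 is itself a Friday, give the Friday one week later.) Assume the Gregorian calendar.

November 30, 1618

Nov 27, 1618 is a Tuesday.
From Tuesday to the next Friday is 3 days.
Nov 27, 1618 + 3 = Nov 30, 1618.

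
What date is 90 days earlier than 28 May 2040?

February 28, 2040

−28 → Apr 30, 2040 (end of Apr, 30 days; 62 left).
−30 → Mar 31, 2040 (end of Mar, 31 days; 32 left).
−31 → Feb 29, 2040 (end of Feb, 29 days; 1 left).
−1 → Feb 28, 2040.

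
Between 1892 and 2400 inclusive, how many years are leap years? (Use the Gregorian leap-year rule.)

124

Multiples of 4 in [1892,2400]: 128.
Of those, multiples of 100: 6 (not leap unless ÷400).
Multiples of 400: 2.
Leap years = 128 − 6 + 2 = 124.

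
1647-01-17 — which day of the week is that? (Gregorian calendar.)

Doomsday rule: the anchor day for the 1600s is Tuesday. For year 47: 47÷12 = 3 r 11, and 11÷4 = 2, so 3+11+2 = 16.
Tuesday + 16 ≡ Thursday — that's 1647's doomsday.
In January the doomsday date is Jan 3 (1647 is not a leap year).
Jan 17 is 14 days after Jan 3; 14 mod 7 = 0, so Thursday + 0 = Thursday.

Thursday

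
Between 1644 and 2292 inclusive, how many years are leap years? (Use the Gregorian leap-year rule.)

Multiples of 4 in [1644,2292]: 163.
Of those, multiples of 100: 6 (not leap unless ÷400).
Multiples of 400: 1.
Leap years = 163 − 6 + 1 = 158.

158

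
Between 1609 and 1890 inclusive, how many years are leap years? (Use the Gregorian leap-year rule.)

68

Multiples of 4 in [1609,1890]: 70.
Of those, multiples of 100: 2 (not leap unless ÷400).
Multiples of 400: 0.
Leap years = 70 − 2 + 0 = 68.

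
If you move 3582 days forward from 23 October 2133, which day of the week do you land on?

First find the weekday of Oct 23, 2133. Doomsday rule: the anchor day for the 2100s is Sunday. For year 33: 33÷12 = 2 r 9, and 9÷4 = 2, so 2+9+2 = 13.
Sunday + 13 ≡ Saturday — that's 2133's doomsday.
In October the doomsday date is Oct 10.
Oct 23 is 13 days after Oct 10; 13 mod 7 = 6, so Saturday + 6 = Friday.
3582 mod 7 = 5, so 3582 days after a Friday is Friday + 5 = Wednesday.

Wednesday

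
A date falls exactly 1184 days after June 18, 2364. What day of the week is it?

Friday

Jun 18, 2364 is a Thursday.
1184 mod 7 = 1, so 1184 days after a Thursday is Thursday + 1 = Friday.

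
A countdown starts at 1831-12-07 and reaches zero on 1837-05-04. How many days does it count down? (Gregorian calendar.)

1975

Dec 7, 1831 → Dec 7, 1832: 366 days (Feb 29, 1832 is in that span).
Dec 7, 1832 → Dec 7, 1833: 365 days.
Dec 7, 1833 → Dec 7, 1834: 365 days.
Dec 7, 1834 → Dec 7, 1835: 365 days.
Dec 7, 1835 → Dec 7, 1836: 366 days (Feb 29, 1836 is in that span).
Dec 7, 1836 → Jan 7, 1837: 31 days (December has 31).
Jan 7, 1837 → Feb 7, 1837: 31 days (January has 31).
Feb 7, 1837 → Mar 7, 1837: 28 days (February has 28).
Mar 7, 1837 → Apr 7, 1837: 31 days (March has 31).
Apr 7, 1837 → May 4, 1837: 27 days.
Total: 1975 days.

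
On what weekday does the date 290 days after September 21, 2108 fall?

Monday

First find the weekday of Sep 21, 2108. Doomsday rule: the anchor day for the 2100s is Sunday. For year 08: 8÷12 = 0 r 8, and 8÷4 = 2, so 0+8+2 = 10.
Sunday + 10 ≡ Wednesday — that's 2108's doomsday.
In September the doomsday date is Sep 5.
Sep 21 is 16 days after Sep 5; 16 mod 7 = 2, so Wednesday + 2 = Friday.
290 mod 7 = 3, so 290 days after a Friday is Friday + 3 = Monday.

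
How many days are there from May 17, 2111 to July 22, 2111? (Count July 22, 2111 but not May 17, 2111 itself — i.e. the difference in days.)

66

May 17, 2111 → Jun 17, 2111: 31 days (May has 31).
Jun 17, 2111 → Jul 17, 2111: 30 days (June has 30).
Jul 17, 2111 → Jul 22, 2111: 5 days.
Total: 66 days.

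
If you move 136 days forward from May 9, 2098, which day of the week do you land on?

First find the weekday of May 9, 2098. Doomsday rule: the anchor day for the 2000s is Tuesday. For year 98: 98÷12 = 8 r 2, and 2÷4 = 0, so 8+2+0 = 10.
Tuesday + 10 ≡ Friday — that's 2098's doomsday.
In May the doomsday date is May 9.
May 9 is the doomsday itself: Friday.
136 mod 7 = 3, so 136 days after a Friday is Friday + 3 = Monday.

Monday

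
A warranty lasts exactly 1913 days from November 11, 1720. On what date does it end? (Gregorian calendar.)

February 6, 1726

+365 (one year) → Nov 11, 1721 (1548 left).
+365 (one year) → Nov 11, 1722 (1183 left).
+365 (one year) → Nov 11, 1723 (818 left).
+366 (one year; includes Feb 29, 1724) → Nov 11, 1724 (452 left).
+365 (one year) → Nov 11, 1725 (87 left).
Nov has 30 days: +20 → Dec 1, 1725 (67 left).
Dec has 31 days: +31 → Jan 1, 1726 (36 left).
Jan has 31 days: +31 → Feb 1, 1726 (5 left).
+5 → Feb 6, 1726.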